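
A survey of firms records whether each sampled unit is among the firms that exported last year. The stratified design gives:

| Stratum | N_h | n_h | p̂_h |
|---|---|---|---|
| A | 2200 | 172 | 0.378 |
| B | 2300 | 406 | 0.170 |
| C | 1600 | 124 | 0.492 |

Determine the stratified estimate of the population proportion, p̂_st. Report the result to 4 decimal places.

p̂_st ≈ 0.3295

N = 6100; stratum weights W_h = N_h/N.
p̂_st = Σ W_h p̂_h = (2200·0.378 + 2300·0.170 + 1600·0.492)/6100 = 0.32948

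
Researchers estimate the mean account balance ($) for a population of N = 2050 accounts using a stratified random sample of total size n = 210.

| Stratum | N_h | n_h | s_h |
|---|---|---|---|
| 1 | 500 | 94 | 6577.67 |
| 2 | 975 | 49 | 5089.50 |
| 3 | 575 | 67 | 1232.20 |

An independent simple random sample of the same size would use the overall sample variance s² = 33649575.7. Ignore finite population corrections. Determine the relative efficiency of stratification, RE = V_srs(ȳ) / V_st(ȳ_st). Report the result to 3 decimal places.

RE ≈ 1.077

V̂(ȳ_st) = Σ W_h² s_h²/n_h, with W_h = N_h/N and N = 2050:
  stratum 1: (500/2050)²·6577.67²/94 = 27381
  stratum 2: (975/2050)²·5089.50²/49 = 119579
  stratum 3: (575/2050)²·1232.20²/67 = 1782.85
V_st = 148743
V_srs = s²/n = 33649575.7/210 = 160236
Relative efficiency = V_srs / V_st = 160236/148743 = 1.0773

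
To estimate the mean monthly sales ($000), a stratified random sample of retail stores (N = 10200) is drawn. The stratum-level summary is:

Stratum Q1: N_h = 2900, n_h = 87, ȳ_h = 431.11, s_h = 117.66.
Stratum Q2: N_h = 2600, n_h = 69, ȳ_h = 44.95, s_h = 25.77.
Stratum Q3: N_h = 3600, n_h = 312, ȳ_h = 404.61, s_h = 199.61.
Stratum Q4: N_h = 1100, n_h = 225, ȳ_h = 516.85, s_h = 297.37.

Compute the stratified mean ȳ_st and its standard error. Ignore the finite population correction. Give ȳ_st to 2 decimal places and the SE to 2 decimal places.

ȳ_st ≈ 332.57, SE ≈ 5.83

ȳ_st = Σ W_h ȳ_h = (2900·431.11 + 2600·44.95 + 3600·404.61 + 1100·516.85)/10200 = 332.57059
V̂(ȳ_st) = Σ W_h² s_h²/n_h, with W_h = N_h/N and N = 10200:
  stratum Q1: (2900/10200)²·117.66²/87 = 12.8628
  stratum Q2: (2600/10200)²·25.77²/69 = 0.625354
  stratum Q3: (3600/10200)²·199.61²/312 = 15.908
  stratum Q4: (1100/10200)²·297.37²/225 = 4.57085
V̂(ȳ_st) = 33.9669
SE(ȳ_st) = √33.9669 = 5.82812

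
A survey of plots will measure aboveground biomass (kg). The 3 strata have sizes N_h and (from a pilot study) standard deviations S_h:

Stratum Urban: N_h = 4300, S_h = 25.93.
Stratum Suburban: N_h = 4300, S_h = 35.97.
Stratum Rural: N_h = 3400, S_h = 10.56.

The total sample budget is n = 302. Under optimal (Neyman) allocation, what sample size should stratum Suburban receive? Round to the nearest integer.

Neyman allocation: n_h = n · N_h S_h / Σ N_i S_i, with n = 302.
  stratum Urban: N_h·S_h = 4300·25.93 = 111499.00
  stratum Suburban: N_h·S_h = 4300·35.97 = 154671.00
  stratum Rural: N_h·S_h = 3400·10.56 = 35904.00
Σ N_h S_h = 302074.00
n for stratum Suburban = 302·154671.00/302074.00 = 154.633 → 155

155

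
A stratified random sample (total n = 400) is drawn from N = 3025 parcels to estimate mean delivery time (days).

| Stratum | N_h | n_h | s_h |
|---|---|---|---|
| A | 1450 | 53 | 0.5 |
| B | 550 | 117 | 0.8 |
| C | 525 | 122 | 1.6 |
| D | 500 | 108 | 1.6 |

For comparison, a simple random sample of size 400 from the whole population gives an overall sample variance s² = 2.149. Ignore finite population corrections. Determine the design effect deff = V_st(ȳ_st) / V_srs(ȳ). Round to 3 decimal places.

deff ≈ 0.474

V̂(ȳ_st) = Σ W_h² s_h²/n_h, with W_h = N_h/N and N = 3025:
  stratum A: (1450/3025)²·0.5²/53 = 0.0010838
  stratum B: (550/3025)²·0.8²/117 = 0.000180829
  stratum C: (525/3025)²·1.6²/122 = 0.000632045
  stratum D: (500/3025)²·1.6²/108 = 0.000647598
V_st = 0.00254427
V_srs = s²/n = 2.149/400 = 0.0053725
deff = V_st / V_srs = 0.00254427/0.0053725 = 0.4736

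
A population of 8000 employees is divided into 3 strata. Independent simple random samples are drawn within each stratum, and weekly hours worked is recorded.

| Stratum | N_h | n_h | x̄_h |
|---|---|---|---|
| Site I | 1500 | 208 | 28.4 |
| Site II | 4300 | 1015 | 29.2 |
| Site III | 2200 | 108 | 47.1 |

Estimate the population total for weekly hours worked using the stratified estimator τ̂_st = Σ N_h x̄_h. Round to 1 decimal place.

τ̂_st ≈ 271780.0

τ̂_st = Σ N_h x̄_h = 1500·28.4 + 4300·29.2 + 2200·47.1 = 271780.0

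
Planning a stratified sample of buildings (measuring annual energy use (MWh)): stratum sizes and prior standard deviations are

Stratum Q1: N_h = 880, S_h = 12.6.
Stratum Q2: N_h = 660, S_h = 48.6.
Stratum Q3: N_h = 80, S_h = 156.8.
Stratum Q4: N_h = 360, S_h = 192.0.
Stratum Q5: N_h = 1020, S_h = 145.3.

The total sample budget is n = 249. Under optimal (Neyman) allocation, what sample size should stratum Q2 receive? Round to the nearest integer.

29

Neyman allocation: n_h = n · N_h S_h / Σ N_i S_i, with n = 249.
  stratum Q1: N_h·S_h = 880·12.6 = 11088.00
  stratum Q2: N_h·S_h = 660·48.6 = 32076.00
  stratum Q3: N_h·S_h = 80·156.8 = 12544.00
  stratum Q4: N_h·S_h = 360·192.0 = 69120.00
  stratum Q5: N_h·S_h = 1020·145.3 = 148206.00
Σ N_h S_h = 273034.00
n for stratum Q2 = 249·32076.00/273034.00 = 29.252 → 29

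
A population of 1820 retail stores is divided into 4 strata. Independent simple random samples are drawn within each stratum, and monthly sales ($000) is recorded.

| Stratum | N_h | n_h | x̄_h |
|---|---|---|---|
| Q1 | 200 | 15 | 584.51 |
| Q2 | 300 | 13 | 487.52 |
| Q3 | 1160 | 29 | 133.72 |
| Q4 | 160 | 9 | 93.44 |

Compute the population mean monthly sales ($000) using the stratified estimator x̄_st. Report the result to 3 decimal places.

x̄_st ≈ 238.035

N = Σ N_h = 1820. Stratum weights W_h = N_h/N.
x̄_st = (200·584.51 + 300·487.52 + 1160·133.72 + 160·93.44) / 1820 = 238.03495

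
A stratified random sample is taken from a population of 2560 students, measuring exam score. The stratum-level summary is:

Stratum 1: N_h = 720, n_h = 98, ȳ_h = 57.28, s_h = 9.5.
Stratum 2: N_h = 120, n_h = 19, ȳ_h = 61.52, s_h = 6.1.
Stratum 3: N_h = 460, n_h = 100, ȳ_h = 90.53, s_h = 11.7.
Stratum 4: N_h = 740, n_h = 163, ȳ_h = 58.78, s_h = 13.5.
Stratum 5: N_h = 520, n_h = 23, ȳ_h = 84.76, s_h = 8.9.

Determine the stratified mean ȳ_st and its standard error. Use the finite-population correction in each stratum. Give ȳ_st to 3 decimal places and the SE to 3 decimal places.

ȳ_st = Σ W_h ȳ_h = (720·57.28 + 120·61.52 + 460·90.53 + 740·58.78 + 520·84.76)/2560 = 69.46883
V̂(ȳ_st) = Σ W_h² (1 − n_h/N_h) s_h²/n_h, with W_h = N_h/N and N = 2560:
  stratum 1: (720/2560)²·(1 − 98/720)·9.5²/98 = 0.0629309
  stratum 2: (120/2560)²·(1 − 19/120)·6.1²/19 = 0.00362184
  stratum 3: (460/2560)²·(1 − 100/460)·11.7²/100 = 0.0345901
  stratum 4: (740/2560)²·(1 − 163/740)·13.5²/163 = 0.0728463
  stratum 5: (520/2560)²·(1 − 23/520)·8.9²/23 = 0.13581
V̂(ȳ_st) = 0.309799
SE(ȳ_st) = √0.309799 = 0.556596

ȳ_st ≈ 69.469, SE ≈ 0.557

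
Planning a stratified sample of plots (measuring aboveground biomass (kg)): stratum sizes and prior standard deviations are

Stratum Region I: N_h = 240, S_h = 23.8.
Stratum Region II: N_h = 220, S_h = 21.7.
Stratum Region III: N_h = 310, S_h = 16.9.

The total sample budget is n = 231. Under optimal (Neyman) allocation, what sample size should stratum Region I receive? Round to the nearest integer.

Neyman allocation: n_h = n · N_h S_h / Σ N_i S_i, with n = 231.
  stratum Region I: N_h·S_h = 240·23.8 = 5712.00
  stratum Region II: N_h·S_h = 220·21.7 = 4774.00
  stratum Region III: N_h·S_h = 310·16.9 = 5239.00
Σ N_h S_h = 15725.00
n for stratum Region I = 231·5712.00/15725.00 = 83.909 → 84

84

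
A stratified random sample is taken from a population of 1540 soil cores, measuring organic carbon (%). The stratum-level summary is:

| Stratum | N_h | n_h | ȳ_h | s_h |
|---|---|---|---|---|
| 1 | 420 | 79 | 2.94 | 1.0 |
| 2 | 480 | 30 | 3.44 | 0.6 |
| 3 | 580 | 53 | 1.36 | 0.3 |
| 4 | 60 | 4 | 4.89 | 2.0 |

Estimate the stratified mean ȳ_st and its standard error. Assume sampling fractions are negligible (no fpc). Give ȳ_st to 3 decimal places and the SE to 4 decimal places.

ȳ_st = Σ W_h ȳ_h = (420·2.94 + 480·3.44 + 580·1.36 + 60·4.89)/1540 = 2.57675
V̂(ȳ_st) = Σ W_h² s_h²/n_h, with W_h = N_h/N and N = 1540:
  stratum 1: (420/1540)²·1.0²/79 = 0.000941521
  stratum 2: (480/1540)²·0.6²/30 = 0.0011658
  stratum 3: (580/1540)²·0.3²/53 = 0.000240869
  stratum 4: (60/1540)²·2.0²/4 = 0.00151796
V̂(ȳ_st) = 0.00386615
SE(ȳ_st) = √0.00386615 = 0.0621784

ȳ_st ≈ 2.577, SE ≈ 0.0622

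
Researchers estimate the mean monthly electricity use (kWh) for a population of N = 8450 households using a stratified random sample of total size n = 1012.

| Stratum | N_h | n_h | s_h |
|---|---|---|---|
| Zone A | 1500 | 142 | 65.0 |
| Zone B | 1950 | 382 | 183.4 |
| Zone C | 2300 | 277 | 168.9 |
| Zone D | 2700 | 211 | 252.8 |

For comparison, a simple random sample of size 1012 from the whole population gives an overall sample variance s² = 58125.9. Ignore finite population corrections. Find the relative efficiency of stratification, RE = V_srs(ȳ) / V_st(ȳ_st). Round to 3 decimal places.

RE ≈ 1.300

V̂(ȳ_st) = Σ W_h² s_h²/n_h, with W_h = N_h/N and N = 8450:
  stratum Zone A: (1500/8450)²·65.0²/142 = 0.937578
  stratum Zone B: (1950/8450)²·183.4²/382 = 4.68912
  stratum Zone C: (2300/8450)²·168.9²/277 = 7.62995
  stratum Zone D: (2700/8450)²·252.8²/211 = 30.9233
V_st = 44.1799
V_srs = s²/n = 58125.9/1012 = 57.4367
Relative efficiency = V_srs / V_st = 57.4367/44.1799 = 1.3001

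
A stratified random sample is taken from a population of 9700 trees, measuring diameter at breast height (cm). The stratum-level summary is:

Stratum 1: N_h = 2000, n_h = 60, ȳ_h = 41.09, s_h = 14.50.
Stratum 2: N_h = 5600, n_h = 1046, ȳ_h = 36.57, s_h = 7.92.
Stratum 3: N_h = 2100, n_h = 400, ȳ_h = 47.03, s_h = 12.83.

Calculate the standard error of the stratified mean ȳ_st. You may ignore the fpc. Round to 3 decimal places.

V̂(ȳ_st) = Σ W_h² s_h²/n_h, with W_h = N_h/N and N = 9700:
  stratum 1: (2000/9700)²·14.50²/60 = 0.148971
  stratum 2: (5600/9700)²·7.92²/1046 = 0.0199872
  stratum 3: (2100/9700)²·12.83²/400 = 0.0192881
V̂(ȳ_st) = 0.188246
SE(ȳ_st) = √0.188246 = 0.433873

SE(ȳ_st) ≈ 0.434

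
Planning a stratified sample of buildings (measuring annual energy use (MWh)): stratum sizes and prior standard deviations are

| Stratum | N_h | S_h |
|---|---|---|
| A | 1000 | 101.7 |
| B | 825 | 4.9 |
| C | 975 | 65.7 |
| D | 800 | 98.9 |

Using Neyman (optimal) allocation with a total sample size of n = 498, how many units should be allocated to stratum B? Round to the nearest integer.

8

Neyman allocation: n_h = n · N_h S_h / Σ N_i S_i, with n = 498.
  stratum A: N_h·S_h = 1000·101.7 = 101700.00
  stratum B: N_h·S_h = 825·4.9 = 4042.50
  stratum C: N_h·S_h = 975·65.7 = 64057.50
  stratum D: N_h·S_h = 800·98.9 = 79120.00
Σ N_h S_h = 248920.00
n for stratum B = 498·4042.50/248920.00 = 8.088 → 8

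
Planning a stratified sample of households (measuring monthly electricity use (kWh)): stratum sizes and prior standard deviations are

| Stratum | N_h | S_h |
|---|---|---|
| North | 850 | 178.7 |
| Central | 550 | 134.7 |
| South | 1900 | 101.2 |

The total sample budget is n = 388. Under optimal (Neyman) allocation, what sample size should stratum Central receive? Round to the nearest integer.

Neyman allocation: n_h = n · N_h S_h / Σ N_i S_i, with n = 388.
  stratum North: N_h·S_h = 850·178.7 = 151895.00
  stratum Central: N_h·S_h = 550·134.7 = 74085.00
  stratum South: N_h·S_h = 1900·101.2 = 192280.00
Σ N_h S_h = 418260.00
n for stratum Central = 388·74085.00/418260.00 = 68.725 → 69

69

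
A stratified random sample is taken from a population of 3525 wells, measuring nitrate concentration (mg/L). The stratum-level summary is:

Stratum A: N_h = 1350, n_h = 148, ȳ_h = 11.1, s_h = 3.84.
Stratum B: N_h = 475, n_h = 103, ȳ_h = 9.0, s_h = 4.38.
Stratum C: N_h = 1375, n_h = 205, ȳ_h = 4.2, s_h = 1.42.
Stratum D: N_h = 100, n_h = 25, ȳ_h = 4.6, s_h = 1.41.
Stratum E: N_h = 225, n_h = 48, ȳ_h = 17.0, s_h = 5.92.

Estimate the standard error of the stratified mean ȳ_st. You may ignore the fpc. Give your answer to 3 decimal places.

SE(ȳ_st) ≈ 0.150

V̂(ȳ_st) = Σ W_h² s_h²/n_h, with W_h = N_h/N and N = 3525:
  stratum A: (1350/3525)²·3.84²/148 = 0.0146134
  stratum B: (475/3525)²·4.38²/103 = 0.00338205
  stratum C: (1375/3525)²·1.42²/205 = 0.00149661
  stratum D: (100/3525)²·1.41²/25 = 6.4e-05
  stratum E: (225/3525)²·5.92²/48 = 0.00297474
V̂(ȳ_st) = 0.0225308
SE(ȳ_st) = √0.0225308 = 0.150103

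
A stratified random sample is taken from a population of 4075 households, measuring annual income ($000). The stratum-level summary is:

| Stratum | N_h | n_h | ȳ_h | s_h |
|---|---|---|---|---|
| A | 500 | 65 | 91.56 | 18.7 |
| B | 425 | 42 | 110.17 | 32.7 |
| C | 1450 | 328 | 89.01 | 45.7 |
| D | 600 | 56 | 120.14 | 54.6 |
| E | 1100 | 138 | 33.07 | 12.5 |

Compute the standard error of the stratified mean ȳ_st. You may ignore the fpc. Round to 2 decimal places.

V̂(ȳ_st) = Σ W_h² s_h²/n_h, with W_h = N_h/N and N = 4075:
  stratum A: (500/4075)²·18.7²/65 = 0.0809943
  stratum B: (425/4075)²·32.7²/42 = 0.276929
  stratum C: (1450/4075)²·45.7²/328 = 0.806194
  stratum D: (600/4075)²·54.6²/56 = 1.1541
  stratum E: (1100/4075)²·12.5²/138 = 0.0825033
V̂(ȳ_st) = 2.40072
SE(ȳ_st) = √2.40072 = 1.54943

SE(ȳ_st) ≈ 1.55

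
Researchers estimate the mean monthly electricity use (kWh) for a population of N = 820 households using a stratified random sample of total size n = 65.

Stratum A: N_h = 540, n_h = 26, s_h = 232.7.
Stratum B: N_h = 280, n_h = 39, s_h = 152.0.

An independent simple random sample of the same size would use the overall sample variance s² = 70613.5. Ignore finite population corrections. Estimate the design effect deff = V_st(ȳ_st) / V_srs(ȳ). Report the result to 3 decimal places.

V̂(ȳ_st) = Σ W_h² s_h²/n_h, with W_h = N_h/N and N = 820:
  stratum A: (540/820)²·232.7²/26 = 903.19
  stratum B: (280/820)²·152.0²/39 = 69.0734
V_st = 972.264
V_srs = s²/n = 70613.5/65 = 1086.36
deff = V_st / V_srs = 972.264/1086.36 = 0.8950

deff ≈ 0.895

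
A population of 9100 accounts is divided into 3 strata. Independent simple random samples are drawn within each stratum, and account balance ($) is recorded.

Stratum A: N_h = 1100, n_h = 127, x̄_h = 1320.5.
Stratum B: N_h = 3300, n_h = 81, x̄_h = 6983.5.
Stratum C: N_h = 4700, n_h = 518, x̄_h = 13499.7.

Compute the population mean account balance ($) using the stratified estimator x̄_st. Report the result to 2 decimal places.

N = Σ N_h = 9100. Stratum weights W_h = N_h/N.
x̄_st = (1100·1320.5 + 3300·6983.5 + 4700·13499.7) / 9100 = 9664.4714

x̄_st ≈ 9664.47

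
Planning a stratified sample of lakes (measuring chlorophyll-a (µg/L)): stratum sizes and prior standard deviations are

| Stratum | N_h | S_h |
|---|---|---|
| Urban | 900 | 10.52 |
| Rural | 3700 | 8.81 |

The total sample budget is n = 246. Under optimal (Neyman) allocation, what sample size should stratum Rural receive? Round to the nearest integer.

Neyman allocation: n_h = n · N_h S_h / Σ N_i S_i, with n = 246.
  stratum Urban: N_h·S_h = 900·10.52 = 9468.00
  stratum Rural: N_h·S_h = 3700·8.81 = 32597.00
Σ N_h S_h = 42065.00
n for stratum Rural = 246·32597.00/42065.00 = 190.630 → 191

191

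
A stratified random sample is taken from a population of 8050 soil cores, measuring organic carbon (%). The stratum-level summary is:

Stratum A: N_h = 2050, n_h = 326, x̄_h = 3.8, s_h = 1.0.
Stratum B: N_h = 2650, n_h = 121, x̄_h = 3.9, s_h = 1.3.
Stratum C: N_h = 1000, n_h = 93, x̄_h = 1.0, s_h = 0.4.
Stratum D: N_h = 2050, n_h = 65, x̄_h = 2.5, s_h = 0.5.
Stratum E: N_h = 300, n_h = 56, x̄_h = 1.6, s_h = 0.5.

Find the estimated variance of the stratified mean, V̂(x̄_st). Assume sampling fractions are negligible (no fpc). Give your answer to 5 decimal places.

V̂(x̄_st) = Σ W_h² s_h²/n_h, with W_h = N_h/N and N = 8050:
  stratum A: (2050/8050)²·1.0²/326 = 0.000198929
  stratum B: (2650/8050)²·1.3²/121 = 0.00151357
  stratum C: (1000/8050)²·0.4²/93 = 2.65488e-05
  stratum D: (2050/8050)²·0.5²/65 = 0.000249427
  stratum E: (300/8050)²·0.5²/56 = 6.20016e-06
V̂(x̄_st) = 0.00199467

V̂(x̄_st) ≈ 0.00199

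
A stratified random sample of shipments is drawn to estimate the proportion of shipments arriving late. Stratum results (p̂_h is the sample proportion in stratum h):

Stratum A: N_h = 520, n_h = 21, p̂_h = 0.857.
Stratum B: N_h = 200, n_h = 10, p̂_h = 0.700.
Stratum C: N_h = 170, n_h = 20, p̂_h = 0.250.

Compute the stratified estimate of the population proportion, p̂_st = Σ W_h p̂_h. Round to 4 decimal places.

p̂_st ≈ 0.7058

N = 890; stratum weights W_h = N_h/N.
p̂_st = Σ W_h p̂_h = (520·0.857 + 200·0.700 + 170·0.250)/890 = 0.70578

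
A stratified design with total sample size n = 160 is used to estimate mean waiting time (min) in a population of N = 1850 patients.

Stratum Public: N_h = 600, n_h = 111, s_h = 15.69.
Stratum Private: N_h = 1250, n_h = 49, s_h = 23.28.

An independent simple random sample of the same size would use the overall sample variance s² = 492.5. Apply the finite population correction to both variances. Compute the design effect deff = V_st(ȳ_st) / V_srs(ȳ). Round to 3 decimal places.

V̂(ȳ_st) = Σ W_h² (1 − n_h/N_h) s_h²/n_h, with W_h = N_h/N and N = 1850:
  stratum Public: (600/1850)²·(1 − 111/600)·15.69²/111 = 0.190125
  stratum Private: (1250/1850)²·(1 − 49/1250)·23.28²/49 = 4.85154
V_st = 5.04166
V_srs = (1 − 160/1850)·492.5/160 = 2.81191
deff = V_st / V_srs = 5.04166/2.81191 = 1.7930

deff ≈ 1.793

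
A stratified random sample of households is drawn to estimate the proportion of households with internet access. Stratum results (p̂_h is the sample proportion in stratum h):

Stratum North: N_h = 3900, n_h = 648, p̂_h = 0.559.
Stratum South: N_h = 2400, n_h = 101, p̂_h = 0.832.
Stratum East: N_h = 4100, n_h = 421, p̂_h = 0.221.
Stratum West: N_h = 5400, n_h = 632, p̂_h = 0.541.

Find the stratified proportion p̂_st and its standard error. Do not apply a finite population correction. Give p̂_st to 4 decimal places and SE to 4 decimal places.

N = 15800; stratum weights W_h = N_h/N.
p̂_st = Σ W_h p̂_h = (3900·0.559 + 2400·0.832 + 4100·0.221 + 5400·0.541)/15800 = 0.50661
V̂(p̂_st) = Σ W_h² p̂_h(1−p̂_h)/(n_h−1):
  stratum North: (3900/15800)²·0.559·0.441/647 = 2.32146e-05
  stratum South: (2400/15800)²·0.832·0.168/100 = 3.22508e-05
  stratum East: (4100/15800)²·0.221·0.779/420 = 2.76016e-05
  stratum West: (5400/15800)²·0.541·0.459/631 = 4.59678e-05
V̂(p̂_st) = 0.000129035; SE = √V̂ = 0.0113594

p̂_st ≈ 0.5066, SE ≈ 0.0114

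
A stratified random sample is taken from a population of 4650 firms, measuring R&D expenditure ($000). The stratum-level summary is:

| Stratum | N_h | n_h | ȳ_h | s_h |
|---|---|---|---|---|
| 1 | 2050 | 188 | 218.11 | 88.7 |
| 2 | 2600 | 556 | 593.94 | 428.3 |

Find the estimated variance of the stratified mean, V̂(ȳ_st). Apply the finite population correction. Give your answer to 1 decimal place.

V̂(ȳ_st) ≈ 88.5

V̂(ȳ_st) = Σ W_h² (1 − n_h/N_h) s_h²/n_h, with W_h = N_h/N and N = 4650:
  stratum 1: (2050/4650)²·(1 − 188/2050)·88.7²/188 = 7.38783
  stratum 2: (2600/4650)²·(1 − 556/2600)·428.3²/556 = 81.0904
V̂(ȳ_st) = 88.4783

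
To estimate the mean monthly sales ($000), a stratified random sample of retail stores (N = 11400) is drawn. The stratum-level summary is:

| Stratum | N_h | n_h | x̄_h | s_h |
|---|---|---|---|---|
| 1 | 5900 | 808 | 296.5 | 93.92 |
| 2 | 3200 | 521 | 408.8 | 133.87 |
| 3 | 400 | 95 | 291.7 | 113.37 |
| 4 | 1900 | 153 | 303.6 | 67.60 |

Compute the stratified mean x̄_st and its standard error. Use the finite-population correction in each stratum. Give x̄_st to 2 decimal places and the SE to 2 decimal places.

x̄_st ≈ 329.04, SE ≈ 2.38

x̄_st = Σ W_h x̄_h = (5900·296.5 + 3200·408.8 + 400·291.7 + 1900·303.6)/11400 = 329.03772
V̂(x̄_st) = Σ W_h² (1 − n_h/N_h) s_h²/n_h, with W_h = N_h/N and N = 11400:
  stratum 1: (5900/11400)²·(1 − 808/5900)·93.92²/808 = 2.52369
  stratum 2: (3200/11400)²·(1 − 521/3200)·133.87²/521 = 2.26904
  stratum 3: (400/11400)²·(1 − 95/400)·113.37²/95 = 0.127006
  stratum 4: (1900/11400)²·(1 − 153/1900)·67.60²/153 = 0.762849
V̂(x̄_st) = 5.68258
SE(x̄_st) = √5.68258 = 2.38382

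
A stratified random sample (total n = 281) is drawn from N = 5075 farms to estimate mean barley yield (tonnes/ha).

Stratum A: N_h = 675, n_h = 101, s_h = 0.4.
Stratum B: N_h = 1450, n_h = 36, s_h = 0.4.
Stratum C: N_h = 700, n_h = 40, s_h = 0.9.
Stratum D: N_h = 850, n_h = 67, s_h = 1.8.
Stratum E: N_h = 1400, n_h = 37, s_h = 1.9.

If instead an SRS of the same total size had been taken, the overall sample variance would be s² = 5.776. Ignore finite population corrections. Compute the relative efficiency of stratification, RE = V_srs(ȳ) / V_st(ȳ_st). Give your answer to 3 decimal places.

RE ≈ 2.151

V̂(ȳ_st) = Σ W_h² s_h²/n_h, with W_h = N_h/N and N = 5075:
  stratum A: (675/5075)²·0.4²/101 = 2.80243e-05
  stratum B: (1450/5075)²·0.4²/36 = 0.000362812
  stratum C: (700/5075)²·0.9²/40 = 0.000385256
  stratum D: (850/5075)²·1.8²/67 = 0.00135655
  stratum E: (1400/5075)²·1.9²/37 = 0.00742488
V_st = 0.00955752
V_srs = s²/n = 5.776/281 = 0.0205552
Relative efficiency = V_srs / V_st = 0.0205552/0.00955752 = 2.1507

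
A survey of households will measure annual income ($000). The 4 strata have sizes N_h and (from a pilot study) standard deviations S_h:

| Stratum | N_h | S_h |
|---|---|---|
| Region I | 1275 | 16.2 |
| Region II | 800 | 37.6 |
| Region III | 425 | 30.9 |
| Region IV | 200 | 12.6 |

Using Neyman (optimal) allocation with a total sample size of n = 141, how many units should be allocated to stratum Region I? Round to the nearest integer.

44

Neyman allocation: n_h = n · N_h S_h / Σ N_i S_i, with n = 141.
  stratum Region I: N_h·S_h = 1275·16.2 = 20655.00
  stratum Region II: N_h·S_h = 800·37.6 = 30080.00
  stratum Region III: N_h·S_h = 425·30.9 = 13132.50
  stratum Region IV: N_h·S_h = 200·12.6 = 2520.00
Σ N_h S_h = 66387.50
n for stratum Region I = 141·20655.00/66387.50 = 43.869 → 44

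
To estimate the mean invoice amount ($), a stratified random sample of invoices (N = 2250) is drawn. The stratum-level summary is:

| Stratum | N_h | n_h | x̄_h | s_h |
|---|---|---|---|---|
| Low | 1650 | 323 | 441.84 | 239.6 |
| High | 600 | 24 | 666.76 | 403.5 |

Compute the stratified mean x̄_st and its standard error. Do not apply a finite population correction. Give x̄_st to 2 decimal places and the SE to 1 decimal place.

x̄_st = Σ W_h x̄_h = (1650·441.84 + 600·666.76)/2250 = 501.81867
V̂(x̄_st) = Σ W_h² s_h²/n_h, with W_h = N_h/N and N = 2250:
  stratum Low: (1650/2250)²·239.6²/323 = 95.5815
  stratum High: (600/2250)²·403.5²/24 = 482.407
V̂(x̄_st) = 577.988
SE(x̄_st) = √577.988 = 24.0414

x̄_st ≈ 501.82, SE ≈ 24.0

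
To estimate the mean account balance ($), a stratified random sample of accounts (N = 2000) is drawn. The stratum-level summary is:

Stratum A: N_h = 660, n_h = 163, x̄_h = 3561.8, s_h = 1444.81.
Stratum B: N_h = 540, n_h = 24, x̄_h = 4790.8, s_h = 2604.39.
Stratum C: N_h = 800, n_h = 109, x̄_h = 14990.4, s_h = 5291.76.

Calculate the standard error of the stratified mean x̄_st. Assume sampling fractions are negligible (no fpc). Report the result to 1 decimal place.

SE(x̄_st) ≈ 251.2

V̂(x̄_st) = Σ W_h² s_h²/n_h, with W_h = N_h/N and N = 2000:
  stratum A: (660/2000)²·1444.81²/163 = 1394.64
  stratum B: (540/2000)²·2604.39²/24 = 20602.9
  stratum C: (800/2000)²·5291.76²/109 = 41104.9
V̂(x̄_st) = 63102.5
SE(x̄_st) = √63102.5 = 251.202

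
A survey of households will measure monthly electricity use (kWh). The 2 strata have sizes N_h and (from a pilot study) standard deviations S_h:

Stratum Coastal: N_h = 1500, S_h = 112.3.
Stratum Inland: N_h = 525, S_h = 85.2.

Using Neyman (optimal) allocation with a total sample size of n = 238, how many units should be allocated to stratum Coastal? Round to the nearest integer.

Neyman allocation: n_h = n · N_h S_h / Σ N_i S_i, with n = 238.
  stratum Coastal: N_h·S_h = 1500·112.3 = 168450.00
  stratum Inland: N_h·S_h = 525·85.2 = 44730.00
Σ N_h S_h = 213180.00
n for stratum Coastal = 238·168450.00/213180.00 = 188.062 → 188

188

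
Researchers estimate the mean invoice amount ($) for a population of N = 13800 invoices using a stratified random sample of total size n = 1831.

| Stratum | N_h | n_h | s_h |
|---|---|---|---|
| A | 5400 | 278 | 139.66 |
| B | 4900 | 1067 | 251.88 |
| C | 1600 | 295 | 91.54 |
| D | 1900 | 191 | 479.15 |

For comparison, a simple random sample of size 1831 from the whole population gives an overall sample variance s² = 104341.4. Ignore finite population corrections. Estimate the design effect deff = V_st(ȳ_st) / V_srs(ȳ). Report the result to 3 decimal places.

deff ≈ 0.727

V̂(ȳ_st) = Σ W_h² s_h²/n_h, with W_h = N_h/N and N = 13800:
  stratum A: (5400/13800)²·139.66²/278 = 10.7431
  stratum B: (4900/13800)²·251.88²/1067 = 7.49647
  stratum C: (1600/13800)²·91.54²/295 = 0.38184
  stratum D: (1900/13800)²·479.15²/191 = 22.7855
V_st = 41.4069
V_srs = s²/n = 104341.4/1831 = 56.986
deff = V_st / V_srs = 41.4069/56.986 = 0.7266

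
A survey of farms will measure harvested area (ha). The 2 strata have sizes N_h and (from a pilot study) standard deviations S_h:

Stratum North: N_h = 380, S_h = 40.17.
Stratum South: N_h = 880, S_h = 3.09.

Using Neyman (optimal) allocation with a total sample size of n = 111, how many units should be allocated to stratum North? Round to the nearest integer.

94

Neyman allocation: n_h = n · N_h S_h / Σ N_i S_i, with n = 111.
  stratum North: N_h·S_h = 380·40.17 = 15264.60
  stratum South: N_h·S_h = 880·3.09 = 2719.20
Σ N_h S_h = 17983.80
n for stratum North = 111·15264.60/17983.80 = 94.216 → 94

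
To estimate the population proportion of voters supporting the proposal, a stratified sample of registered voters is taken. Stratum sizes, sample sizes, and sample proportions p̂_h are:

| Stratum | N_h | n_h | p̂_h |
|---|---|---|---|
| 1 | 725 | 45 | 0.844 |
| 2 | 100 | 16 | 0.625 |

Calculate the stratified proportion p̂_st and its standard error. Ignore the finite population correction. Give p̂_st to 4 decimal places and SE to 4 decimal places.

N = 825; stratum weights W_h = N_h/N.
p̂_st = Σ W_h p̂_h = (725·0.844 + 100·0.625)/825 = 0.81745
V̂(p̂_st) = Σ W_h² p̂_h(1−p̂_h)/(n_h−1):
  stratum 1: (725/825)²·0.844·0.156/44 = 0.00231091
  stratum 2: (100/825)²·0.625·0.375/15 = 0.000229568
V̂(p̂_st) = 0.00254048; SE = √V̂ = 0.0504031

p̂_st ≈ 0.8175, SE ≈ 0.0504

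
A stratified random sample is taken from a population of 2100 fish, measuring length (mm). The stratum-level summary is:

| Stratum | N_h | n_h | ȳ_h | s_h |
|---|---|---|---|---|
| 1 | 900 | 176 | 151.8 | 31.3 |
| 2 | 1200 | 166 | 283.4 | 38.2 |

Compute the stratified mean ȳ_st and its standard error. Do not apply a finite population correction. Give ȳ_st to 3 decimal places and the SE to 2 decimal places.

ȳ_st = Σ W_h ȳ_h = (900·151.8 + 1200·283.4)/2100 = 227.00000
V̂(ȳ_st) = Σ W_h² s_h²/n_h, with W_h = N_h/N and N = 2100:
  stratum 1: (900/2100)²·31.3²/176 = 1.0224
  stratum 2: (1200/2100)²·38.2²/166 = 2.8704
V̂(ȳ_st) = 3.8928
SE(ȳ_st) = √3.8928 = 1.97302

ȳ_st ≈ 227.000, SE ≈ 1.97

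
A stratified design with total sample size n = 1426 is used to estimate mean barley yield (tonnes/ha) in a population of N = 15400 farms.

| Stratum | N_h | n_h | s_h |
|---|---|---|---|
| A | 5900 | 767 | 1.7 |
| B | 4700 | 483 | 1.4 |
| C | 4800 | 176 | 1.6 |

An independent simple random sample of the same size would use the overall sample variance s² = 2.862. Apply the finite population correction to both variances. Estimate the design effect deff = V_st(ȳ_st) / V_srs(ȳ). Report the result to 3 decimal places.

V̂(ȳ_st) = Σ W_h² (1 − n_h/N_h) s_h²/n_h, with W_h = N_h/N and N = 15400:
  stratum A: (5900/15400)²·(1 − 767/5900)·1.7²/767 = 0.000481154
  stratum B: (4700/15400)²·(1 − 483/4700)·1.4²/483 = 0.000339132
  stratum C: (4800/15400)²·(1 − 176/4800)·1.6²/176 = 0.00136127
V_st = 0.00218156
V_srs = (1 − 1426/15400)·2.862/1426 = 0.00182117
deff = V_st / V_srs = 0.00218156/0.00182117 = 1.1979

deff ≈ 1.198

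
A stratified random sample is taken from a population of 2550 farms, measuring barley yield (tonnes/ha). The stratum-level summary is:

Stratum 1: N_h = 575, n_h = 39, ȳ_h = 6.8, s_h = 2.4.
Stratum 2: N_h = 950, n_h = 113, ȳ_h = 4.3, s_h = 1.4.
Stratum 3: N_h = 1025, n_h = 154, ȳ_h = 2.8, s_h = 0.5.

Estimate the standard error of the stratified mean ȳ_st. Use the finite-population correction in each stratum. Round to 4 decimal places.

V̂(ȳ_st) = Σ W_h² (1 − n_h/N_h) s_h²/n_h, with W_h = N_h/N and N = 2550:
  stratum 1: (575/2550)²·(1 − 39/575)·2.4²/39 = 0.0070002
  stratum 2: (950/2550)²·(1 − 113/950)·1.4²/113 = 0.00212103
  stratum 3: (1025/2550)²·(1 − 154/1025)·0.5²/154 = 0.000222885
V̂(ȳ_st) = 0.00934411
SE(ȳ_st) = √0.00934411 = 0.0966649

SE(ȳ_st) ≈ 0.0967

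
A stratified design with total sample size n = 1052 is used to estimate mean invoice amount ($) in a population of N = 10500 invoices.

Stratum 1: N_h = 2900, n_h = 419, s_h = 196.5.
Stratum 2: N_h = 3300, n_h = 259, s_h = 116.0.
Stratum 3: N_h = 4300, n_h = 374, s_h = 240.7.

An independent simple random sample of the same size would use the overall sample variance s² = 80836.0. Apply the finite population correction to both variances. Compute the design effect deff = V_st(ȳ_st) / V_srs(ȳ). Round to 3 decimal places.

V̂(ȳ_st) = Σ W_h² (1 − n_h/N_h) s_h²/n_h, with W_h = N_h/N and N = 10500:
  stratum 1: (2900/10500)²·(1 − 419/2900)·196.5²/419 = 6.01391
  stratum 2: (3300/10500)²·(1 − 259/3300)·116.0²/259 = 4.72899
  stratum 3: (4300/10500)²·(1 − 374/4300)·240.7²/374 = 23.7203
V_st = 34.4632
V_srs = (1 − 1052/10500)·80836.0/1052 = 69.1416
deff = V_st / V_srs = 34.4632/69.1416 = 0.4984

deff ≈ 0.498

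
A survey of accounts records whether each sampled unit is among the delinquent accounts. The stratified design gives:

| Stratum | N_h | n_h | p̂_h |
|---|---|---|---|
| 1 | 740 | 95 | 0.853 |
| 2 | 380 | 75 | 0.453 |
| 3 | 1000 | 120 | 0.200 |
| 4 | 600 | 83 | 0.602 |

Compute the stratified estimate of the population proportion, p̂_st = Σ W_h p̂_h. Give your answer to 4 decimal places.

p̂_st ≈ 0.5017

N = 2720; stratum weights W_h = N_h/N.
p̂_st = Σ W_h p̂_h = (740·0.853 + 380·0.453 + 1000·0.200 + 600·0.602)/2720 = 0.50168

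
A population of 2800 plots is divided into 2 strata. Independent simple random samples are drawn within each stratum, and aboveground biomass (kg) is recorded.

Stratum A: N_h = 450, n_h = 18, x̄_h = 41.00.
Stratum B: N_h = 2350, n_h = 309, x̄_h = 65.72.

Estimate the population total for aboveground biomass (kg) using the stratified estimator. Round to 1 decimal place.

τ̂_st ≈ 172892.0

τ̂_st = Σ N_h x̄_h = 450·41.00 + 2350·65.72 = 172892.0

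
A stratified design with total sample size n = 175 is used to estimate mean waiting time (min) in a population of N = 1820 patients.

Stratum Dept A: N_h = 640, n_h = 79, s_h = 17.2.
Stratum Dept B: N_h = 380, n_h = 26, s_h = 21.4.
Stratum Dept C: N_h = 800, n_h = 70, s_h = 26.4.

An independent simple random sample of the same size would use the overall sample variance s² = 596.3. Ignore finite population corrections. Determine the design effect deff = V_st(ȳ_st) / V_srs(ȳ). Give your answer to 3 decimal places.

V̂(ȳ_st) = Σ W_h² s_h²/n_h, with W_h = N_h/N and N = 1820:
  stratum Dept A: (640/1820)²·17.2²/79 = 0.46307
  stratum Dept B: (380/1820)²·21.4²/26 = 0.767854
  stratum Dept C: (800/1820)²·26.4²/70 = 1.92374
V_st = 3.15467
V_srs = s²/n = 596.3/175 = 3.40743
deff = V_st / V_srs = 3.15467/3.40743 = 0.9258

deff ≈ 0.926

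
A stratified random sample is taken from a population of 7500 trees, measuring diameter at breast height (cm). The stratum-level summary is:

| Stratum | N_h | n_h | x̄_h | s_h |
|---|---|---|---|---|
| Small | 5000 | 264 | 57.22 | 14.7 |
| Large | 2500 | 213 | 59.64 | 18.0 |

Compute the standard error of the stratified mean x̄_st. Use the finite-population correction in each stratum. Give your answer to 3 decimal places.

SE(x̄_st) ≈ 0.707

V̂(x̄_st) = Σ W_h² (1 − n_h/N_h) s_h²/n_h, with W_h = N_h/N and N = 7500:
  stratum Small: (5000/7500)²·(1 − 264/5000)·14.7²/264 = 0.34458
  stratum Large: (2500/7500)²·(1 − 213/2500)·18.0²/213 = 0.154614
V̂(x̄_st) = 0.499194
SE(x̄_st) = √0.499194 = 0.706537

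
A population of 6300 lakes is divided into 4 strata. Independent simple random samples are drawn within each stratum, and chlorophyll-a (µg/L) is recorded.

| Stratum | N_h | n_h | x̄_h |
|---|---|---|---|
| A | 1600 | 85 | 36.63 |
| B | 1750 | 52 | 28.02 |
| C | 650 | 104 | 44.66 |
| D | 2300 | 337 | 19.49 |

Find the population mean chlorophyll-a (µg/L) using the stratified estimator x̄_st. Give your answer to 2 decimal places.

N = Σ N_h = 6300. Stratum weights W_h = N_h/N.
x̄_st = (1600·36.63 + 1750·28.02 + 650·44.66 + 2300·19.49) / 6300 = 28.8094

x̄_st ≈ 28.81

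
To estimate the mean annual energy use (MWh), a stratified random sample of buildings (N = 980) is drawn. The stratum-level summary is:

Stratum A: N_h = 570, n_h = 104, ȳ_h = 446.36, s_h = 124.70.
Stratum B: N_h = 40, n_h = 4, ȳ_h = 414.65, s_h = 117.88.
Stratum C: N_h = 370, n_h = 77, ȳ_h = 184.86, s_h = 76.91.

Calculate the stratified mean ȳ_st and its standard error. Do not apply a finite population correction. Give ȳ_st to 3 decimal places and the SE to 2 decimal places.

ȳ_st ≈ 346.336, SE ≈ 8.20

ȳ_st = Σ W_h ȳ_h = (570·446.36 + 40·414.65 + 370·184.86)/980 = 346.33612
V̂(ȳ_st) = Σ W_h² s_h²/n_h, with W_h = N_h/N and N = 980:
  stratum A: (570/980)²·124.70²/104 = 50.5821
  stratum B: (40/980)²·117.88²/4 = 5.78746
  stratum C: (370/980)²·76.91²/77 = 10.9503
V̂(ȳ_st) = 67.3199
SE(ȳ_st) = √67.3199 = 8.20487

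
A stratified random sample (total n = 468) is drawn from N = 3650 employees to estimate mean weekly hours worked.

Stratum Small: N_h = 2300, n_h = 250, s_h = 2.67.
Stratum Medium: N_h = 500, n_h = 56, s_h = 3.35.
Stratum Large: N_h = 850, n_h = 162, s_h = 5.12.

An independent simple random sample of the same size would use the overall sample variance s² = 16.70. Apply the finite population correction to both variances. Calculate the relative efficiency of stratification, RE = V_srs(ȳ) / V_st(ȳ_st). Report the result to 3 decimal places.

V̂(ȳ_st) = Σ W_h² (1 − n_h/N_h) s_h²/n_h, with W_h = N_h/N and N = 3650:
  stratum Small: (2300/3650)²·(1 − 250/2300)·2.67²/250 = 0.010092
  stratum Medium: (500/3650)²·(1 − 56/500)·3.35²/56 = 0.0033394
  stratum Large: (850/3650)²·(1 − 162/850)·5.12²/162 = 0.00710308
V_st = 0.0205345
V_srs = (1 − 468/3650)·16.70/468 = 0.0311084
Relative efficiency = V_srs / V_st = 0.0311084/0.0205345 = 1.5149

RE ≈ 1.515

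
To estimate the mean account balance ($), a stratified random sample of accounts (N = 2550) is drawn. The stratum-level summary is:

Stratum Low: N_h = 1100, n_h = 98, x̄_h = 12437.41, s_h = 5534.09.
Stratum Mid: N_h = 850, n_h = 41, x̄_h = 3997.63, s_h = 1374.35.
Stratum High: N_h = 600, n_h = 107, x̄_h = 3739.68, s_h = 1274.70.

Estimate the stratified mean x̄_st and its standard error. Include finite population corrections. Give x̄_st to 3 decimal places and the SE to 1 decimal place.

x̄_st ≈ 7577.625, SE ≈ 241.9

x̄_st = Σ W_h x̄_h = (1100·12437.41 + 850·3997.63 + 600·3739.68)/2550 = 7577.62529
V̂(x̄_st) = Σ W_h² (1 − n_h/N_h) s_h²/n_h, with W_h = N_h/N and N = 2550:
  stratum Low: (1100/2550)²·(1 − 98/1100)·5534.09²/98 = 52972
  stratum Mid: (850/2550)²·(1 − 41/850)·1374.35²/41 = 4871.9
  stratum High: (600/2550)²·(1 − 107/600)·1274.70²/107 = 690.796
V̂(x̄_st) = 58534.7
SE(x̄_st) = √58534.7 = 241.939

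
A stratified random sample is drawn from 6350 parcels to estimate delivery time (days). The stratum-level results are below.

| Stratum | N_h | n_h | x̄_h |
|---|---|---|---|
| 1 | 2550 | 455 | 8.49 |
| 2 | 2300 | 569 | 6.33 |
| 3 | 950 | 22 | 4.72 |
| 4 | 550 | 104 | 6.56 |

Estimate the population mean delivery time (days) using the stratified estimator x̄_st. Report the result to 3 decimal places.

x̄_st ≈ 6.976

N = Σ N_h = 6350. Stratum weights W_h = N_h/N.
x̄_st = (2550·8.49 + 2300·6.33 + 950·4.72 + 550·6.56) / 6350 = 6.97646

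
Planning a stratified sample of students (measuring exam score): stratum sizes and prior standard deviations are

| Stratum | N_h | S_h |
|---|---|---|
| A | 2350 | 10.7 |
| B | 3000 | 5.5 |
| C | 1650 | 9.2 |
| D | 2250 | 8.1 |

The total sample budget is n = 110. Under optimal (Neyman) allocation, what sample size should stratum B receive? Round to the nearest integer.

24

Neyman allocation: n_h = n · N_h S_h / Σ N_i S_i, with n = 110.
  stratum A: N_h·S_h = 2350·10.7 = 25145.00
  stratum B: N_h·S_h = 3000·5.5 = 16500.00
  stratum C: N_h·S_h = 1650·9.2 = 15180.00
  stratum D: N_h·S_h = 2250·8.1 = 18225.00
Σ N_h S_h = 75050.00
n for stratum B = 110·16500.00/75050.00 = 24.184 → 24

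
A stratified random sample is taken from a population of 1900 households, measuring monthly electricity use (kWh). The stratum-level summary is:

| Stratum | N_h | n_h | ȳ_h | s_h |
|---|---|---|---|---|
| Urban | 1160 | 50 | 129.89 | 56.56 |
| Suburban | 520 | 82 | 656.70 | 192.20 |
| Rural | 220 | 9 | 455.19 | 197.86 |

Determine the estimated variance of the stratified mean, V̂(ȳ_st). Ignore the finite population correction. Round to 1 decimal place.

V̂(ȳ_st) = Σ W_h² s_h²/n_h, with W_h = N_h/N and N = 1900:
  stratum Urban: (1160/1900)²·56.56²/50 = 23.8483
  stratum Suburban: (520/1900)²·192.20²/82 = 33.7437
  stratum Rural: (220/1900)²·197.86²/9 = 58.3192
V̂(ȳ_st) = 115.911

V̂(ȳ_st) ≈ 115.9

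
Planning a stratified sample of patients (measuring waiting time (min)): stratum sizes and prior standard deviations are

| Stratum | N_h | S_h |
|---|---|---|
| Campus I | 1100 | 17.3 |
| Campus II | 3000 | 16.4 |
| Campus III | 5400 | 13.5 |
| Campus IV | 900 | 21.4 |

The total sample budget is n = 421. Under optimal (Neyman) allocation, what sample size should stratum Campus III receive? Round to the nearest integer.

Neyman allocation: n_h = n · N_h S_h / Σ N_i S_i, with n = 421.
  stratum Campus I: N_h·S_h = 1100·17.3 = 19030.00
  stratum Campus II: N_h·S_h = 3000·16.4 = 49200.00
  stratum Campus III: N_h·S_h = 5400·13.5 = 72900.00
  stratum Campus IV: N_h·S_h = 900·21.4 = 19260.00
Σ N_h S_h = 160390.00
n for stratum Campus III = 421·72900.00/160390.00 = 191.352 → 191

191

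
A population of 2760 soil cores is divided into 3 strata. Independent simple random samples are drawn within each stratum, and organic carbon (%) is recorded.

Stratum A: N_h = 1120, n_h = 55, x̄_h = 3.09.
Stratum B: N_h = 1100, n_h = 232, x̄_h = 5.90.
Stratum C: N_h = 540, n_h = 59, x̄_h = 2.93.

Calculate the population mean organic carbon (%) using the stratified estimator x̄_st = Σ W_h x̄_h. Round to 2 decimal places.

x̄_st ≈ 4.18

N = Σ N_h = 2760. Stratum weights W_h = N_h/N.
x̄_st = (1120·3.09 + 1100·5.90 + 540·2.93) / 2760 = 4.1786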